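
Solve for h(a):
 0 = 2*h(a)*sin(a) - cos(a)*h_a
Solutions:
 h(a) = C1/cos(a)^2


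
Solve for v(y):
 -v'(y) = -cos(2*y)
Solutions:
 v(y) = C1 + sin(2*y)/2


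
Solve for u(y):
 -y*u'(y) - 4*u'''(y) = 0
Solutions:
 u(y) = C1 + Integral(C2*airyai(-2^(1/3)*y/2) + C3*airybi(-2^(1/3)*y/2), y)


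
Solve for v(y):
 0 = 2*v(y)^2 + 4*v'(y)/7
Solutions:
 v(y) = 2/(C1 + 7*y)


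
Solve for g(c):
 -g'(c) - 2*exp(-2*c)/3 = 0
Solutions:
 g(c) = C1 + exp(-2*c)/3


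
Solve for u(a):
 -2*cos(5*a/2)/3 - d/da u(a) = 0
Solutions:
 u(a) = C1 - 4*sin(5*a/2)/15


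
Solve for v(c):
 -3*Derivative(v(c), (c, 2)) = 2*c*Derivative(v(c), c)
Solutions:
 v(c) = C1 + C2*erf(sqrt(3)*c/3)


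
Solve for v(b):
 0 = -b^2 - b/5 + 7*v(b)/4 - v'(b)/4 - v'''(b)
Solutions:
 v(b) = C1*exp(3^(1/3)*b*(-(63 + 2*sqrt(993))^(1/3) + 3^(1/3)/(63 + 2*sqrt(993))^(1/3))/12)*sin(3^(1/6)*b*(3/(63 + 2*sqrt(993))^(1/3) + 3^(2/3)*(63 + 2*sqrt(993))^(1/3))/12) + C2*exp(3^(1/3)*b*(-(63 + 2*sqrt(993))^(1/3) + 3^(1/3)/(63 + 2*sqrt(993))^(1/3))/12)*cos(3^(1/6)*b*(3/(63 + 2*sqrt(993))^(1/3) + 3^(2/3)*(63 + 2*sqrt(993))^(1/3))/12) + C3*exp(-3^(1/3)*b*(-(63 + 2*sqrt(993))^(1/3) + 3^(1/3)/(63 + 2*sqrt(993))^(1/3))/6) + 4*b^2/7 + 68*b/245 + 68/1715


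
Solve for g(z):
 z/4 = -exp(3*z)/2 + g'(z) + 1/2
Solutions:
 g(z) = C1 + z^2/8 - z/2 + exp(3*z)/6


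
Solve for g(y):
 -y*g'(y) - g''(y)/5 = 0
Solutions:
 g(y) = C1 + C2*erf(sqrt(10)*y/2)


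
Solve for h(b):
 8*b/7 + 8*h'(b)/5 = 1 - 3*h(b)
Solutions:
 h(b) = C1*exp(-15*b/8) - 8*b/21 + 169/315


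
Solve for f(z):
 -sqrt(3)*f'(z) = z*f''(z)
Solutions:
 f(z) = C1 + C2*z^(1 - sqrt(3))


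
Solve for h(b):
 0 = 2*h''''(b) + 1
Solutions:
 h(b) = C1 + C2*b + C3*b^2 + C4*b^3 - b^4/48


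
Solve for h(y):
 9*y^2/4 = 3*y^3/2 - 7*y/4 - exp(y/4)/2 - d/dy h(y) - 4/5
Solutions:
 h(y) = C1 + 3*y^4/8 - 3*y^3/4 - 7*y^2/8 - 4*y/5 - 2*exp(y/4)


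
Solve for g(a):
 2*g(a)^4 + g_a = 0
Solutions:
 g(a) = (-3^(2/3) - 3*3^(1/6)*I)*(1/(C1 + 2*a))^(1/3)/6
 g(a) = (-3^(2/3) + 3*3^(1/6)*I)*(1/(C1 + 2*a))^(1/3)/6
 g(a) = (1/(C1 + 6*a))^(1/3)


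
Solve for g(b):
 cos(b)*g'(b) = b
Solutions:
 g(b) = C1 + Integral(b/cos(b), b)


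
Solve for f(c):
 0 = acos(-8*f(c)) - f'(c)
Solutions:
 Integral(1/acos(-8*_y), (_y, f(c))) = C1 + c


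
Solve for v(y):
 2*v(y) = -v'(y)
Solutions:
 v(y) = C1*exp(-2*y)


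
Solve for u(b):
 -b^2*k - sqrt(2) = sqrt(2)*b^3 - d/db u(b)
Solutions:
 u(b) = C1 + sqrt(2)*b^4/4 + b^3*k/3 + sqrt(2)*b


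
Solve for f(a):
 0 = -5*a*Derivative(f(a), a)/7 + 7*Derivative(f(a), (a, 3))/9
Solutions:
 f(a) = C1 + Integral(C2*airyai(315^(1/3)*a/7) + C3*airybi(315^(1/3)*a/7), a)


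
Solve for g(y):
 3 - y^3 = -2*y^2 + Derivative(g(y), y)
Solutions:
 g(y) = C1 - y^4/4 + 2*y^3/3 + 3*y


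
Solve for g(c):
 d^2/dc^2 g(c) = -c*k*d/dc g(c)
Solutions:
 g(c) = Piecewise((-sqrt(2)*sqrt(pi)*C1*erf(sqrt(2)*c*sqrt(k)/2)/(2*sqrt(k)) - C2, (k > 0) | (k < 0)), (-C1*c - C2, True))


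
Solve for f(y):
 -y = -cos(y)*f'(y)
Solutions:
 f(y) = C1 + Integral(y/cos(y), y)


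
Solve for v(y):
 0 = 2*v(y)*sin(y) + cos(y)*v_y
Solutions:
 v(y) = C1*cos(y)^2


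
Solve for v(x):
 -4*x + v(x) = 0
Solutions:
 v(x) = 4*x


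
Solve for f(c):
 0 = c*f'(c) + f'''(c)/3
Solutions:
 f(c) = C1 + Integral(C2*airyai(-3^(1/3)*c) + C3*airybi(-3^(1/3)*c), c)


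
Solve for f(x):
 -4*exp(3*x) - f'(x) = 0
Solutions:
 f(x) = C1 - 4*exp(3*x)/3


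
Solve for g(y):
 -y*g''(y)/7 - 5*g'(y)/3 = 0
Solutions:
 g(y) = C1 + C2/y^(32/3)


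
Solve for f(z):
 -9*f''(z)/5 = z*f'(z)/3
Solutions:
 f(z) = C1 + C2*erf(sqrt(30)*z/18)


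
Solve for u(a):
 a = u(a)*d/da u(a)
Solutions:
 u(a) = -sqrt(C1 + a^2)
 u(a) = sqrt(C1 + a^2)


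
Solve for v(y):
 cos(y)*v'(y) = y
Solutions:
 v(y) = C1 + Integral(y/cos(y), y)


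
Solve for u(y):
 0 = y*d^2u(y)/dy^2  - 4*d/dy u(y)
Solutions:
 u(y) = C1 + C2*y^5


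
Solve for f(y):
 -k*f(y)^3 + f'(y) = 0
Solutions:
 f(y) = -sqrt(2)*sqrt(-1/(C1 + k*y))/2
 f(y) = sqrt(2)*sqrt(-1/(C1 + k*y))/2


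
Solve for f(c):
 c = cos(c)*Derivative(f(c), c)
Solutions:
 f(c) = C1 + Integral(c/cos(c), c)


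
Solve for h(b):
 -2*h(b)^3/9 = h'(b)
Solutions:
 h(b) = -3*sqrt(2)*sqrt(-1/(C1 - 2*b))/2
 h(b) = 3*sqrt(2)*sqrt(-1/(C1 - 2*b))/2


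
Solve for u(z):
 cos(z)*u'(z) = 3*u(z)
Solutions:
 u(z) = C1*(sin(z) + 1)^(3/2)/(sin(z) - 1)^(3/2)


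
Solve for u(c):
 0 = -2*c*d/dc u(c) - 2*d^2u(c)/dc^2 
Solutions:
 u(c) = C1 + C2*erf(sqrt(2)*c/2)


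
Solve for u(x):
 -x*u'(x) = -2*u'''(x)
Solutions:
 u(x) = C1 + Integral(C2*airyai(2^(2/3)*x/2) + C3*airybi(2^(2/3)*x/2), x)


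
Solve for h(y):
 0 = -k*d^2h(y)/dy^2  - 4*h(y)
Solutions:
 h(y) = C1*exp(-2*y*sqrt(-1/k)) + C2*exp(2*y*sqrt(-1/k))


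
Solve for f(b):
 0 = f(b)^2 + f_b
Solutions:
 f(b) = 1/(C1 + b)


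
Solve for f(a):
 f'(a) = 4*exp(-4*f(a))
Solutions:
 f(a) = log(-I*(C1 + 16*a)^(1/4))
 f(a) = log(I*(C1 + 16*a)^(1/4))
 f(a) = log(-(C1 + 16*a)^(1/4))
 f(a) = log(C1 + 16*a)/4


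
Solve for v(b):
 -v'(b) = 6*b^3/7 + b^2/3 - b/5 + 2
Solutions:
 v(b) = C1 - 3*b^4/14 - b^3/9 + b^2/10 - 2*b


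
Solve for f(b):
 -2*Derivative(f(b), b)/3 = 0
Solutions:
 f(b) = C1


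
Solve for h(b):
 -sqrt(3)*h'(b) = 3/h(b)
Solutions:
 h(b) = -sqrt(C1 - 2*sqrt(3)*b)
 h(b) = sqrt(C1 - 2*sqrt(3)*b)


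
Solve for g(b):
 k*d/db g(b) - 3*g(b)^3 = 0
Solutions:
 g(b) = -sqrt(2)*sqrt(-k/(C1*k + 3*b))/2
 g(b) = sqrt(2)*sqrt(-k/(C1*k + 3*b))/2


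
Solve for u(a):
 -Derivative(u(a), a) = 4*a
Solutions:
 u(a) = C1 - 2*a^2


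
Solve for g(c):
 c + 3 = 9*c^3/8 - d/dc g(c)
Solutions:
 g(c) = C1 + 9*c^4/32 - c^2/2 - 3*c


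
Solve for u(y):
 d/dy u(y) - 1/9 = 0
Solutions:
 u(y) = C1 + y/9


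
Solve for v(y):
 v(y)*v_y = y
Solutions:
 v(y) = -sqrt(C1 + y^2)
 v(y) = sqrt(C1 + y^2)


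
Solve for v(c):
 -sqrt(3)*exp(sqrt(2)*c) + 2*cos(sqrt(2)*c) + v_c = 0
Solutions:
 v(c) = C1 + sqrt(6)*exp(sqrt(2)*c)/2 - sqrt(2)*sin(sqrt(2)*c)


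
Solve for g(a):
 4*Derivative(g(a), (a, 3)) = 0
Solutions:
 g(a) = C1 + C2*a + C3*a^2


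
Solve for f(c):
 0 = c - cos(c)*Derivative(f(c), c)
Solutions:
 f(c) = C1 + Integral(c/cos(c), c)


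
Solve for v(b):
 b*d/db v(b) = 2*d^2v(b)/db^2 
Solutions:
 v(b) = C1 + C2*erfi(b/2)


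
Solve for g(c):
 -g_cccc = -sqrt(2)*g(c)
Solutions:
 g(c) = C1*exp(-2^(1/8)*c) + C2*exp(2^(1/8)*c) + C3*sin(2^(1/8)*c) + C4*cos(2^(1/8)*c)


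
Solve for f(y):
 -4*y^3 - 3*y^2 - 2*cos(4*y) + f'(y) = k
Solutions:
 f(y) = C1 + k*y + y^4 + y^3 + sin(4*y)/2


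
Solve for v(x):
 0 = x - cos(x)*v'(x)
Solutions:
 v(x) = C1 + Integral(x/cos(x), x)


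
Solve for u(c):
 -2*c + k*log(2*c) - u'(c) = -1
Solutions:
 u(c) = C1 - c^2 + c*k*log(c) - c*k + c*k*log(2) + c


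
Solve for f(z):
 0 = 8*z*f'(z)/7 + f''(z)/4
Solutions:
 f(z) = C1 + C2*erf(4*sqrt(7)*z/7)


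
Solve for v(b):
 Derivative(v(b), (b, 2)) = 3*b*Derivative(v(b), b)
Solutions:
 v(b) = C1 + C2*erfi(sqrt(6)*b/2)


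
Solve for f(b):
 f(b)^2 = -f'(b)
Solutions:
 f(b) = 1/(C1 + b)


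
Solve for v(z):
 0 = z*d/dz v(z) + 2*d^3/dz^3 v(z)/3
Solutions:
 v(z) = C1 + Integral(C2*airyai(-2^(2/3)*3^(1/3)*z/2) + C3*airybi(-2^(2/3)*3^(1/3)*z/2), z)


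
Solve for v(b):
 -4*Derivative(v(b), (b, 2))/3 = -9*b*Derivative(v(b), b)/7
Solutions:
 v(b) = C1 + C2*erfi(3*sqrt(42)*b/28)


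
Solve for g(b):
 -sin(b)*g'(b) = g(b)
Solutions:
 g(b) = C1*sqrt(cos(b) + 1)/sqrt(cos(b) - 1)


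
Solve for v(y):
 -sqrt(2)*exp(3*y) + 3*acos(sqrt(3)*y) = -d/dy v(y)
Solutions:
 v(y) = C1 - 3*y*acos(sqrt(3)*y) + sqrt(3)*sqrt(1 - 3*y^2) + sqrt(2)*exp(3*y)/3


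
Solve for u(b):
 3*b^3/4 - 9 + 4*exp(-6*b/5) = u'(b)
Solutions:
 u(b) = C1 + 3*b^4/16 - 9*b - 10*exp(-6*b/5)/3


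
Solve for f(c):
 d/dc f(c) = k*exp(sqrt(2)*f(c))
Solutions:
 f(c) = sqrt(2)*(2*log(-1/(C1 + c*k)) - log(2))/4


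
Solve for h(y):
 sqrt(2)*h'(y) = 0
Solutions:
 h(y) = C1


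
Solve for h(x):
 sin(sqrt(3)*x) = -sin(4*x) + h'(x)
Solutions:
 h(x) = C1 - cos(4*x)/4 - sqrt(3)*cos(sqrt(3)*x)/3


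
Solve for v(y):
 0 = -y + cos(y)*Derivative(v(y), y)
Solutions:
 v(y) = C1 + Integral(y/cos(y), y)


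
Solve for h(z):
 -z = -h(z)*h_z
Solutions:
 h(z) = -sqrt(C1 + z^2)
 h(z) = sqrt(C1 + z^2)


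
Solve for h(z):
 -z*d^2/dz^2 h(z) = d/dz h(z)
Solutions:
 h(z) = C1 + C2*log(z)


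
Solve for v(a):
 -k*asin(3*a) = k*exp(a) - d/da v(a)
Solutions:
 v(a) = C1 + k*(a*asin(3*a) + sqrt(1 - 9*a^2)/3 + exp(a))


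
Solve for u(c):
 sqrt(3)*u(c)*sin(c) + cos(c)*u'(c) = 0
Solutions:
 u(c) = C1*cos(c)^(sqrt(3))


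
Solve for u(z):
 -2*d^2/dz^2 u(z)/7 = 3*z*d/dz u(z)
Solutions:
 u(z) = C1 + C2*erf(sqrt(21)*z/2)


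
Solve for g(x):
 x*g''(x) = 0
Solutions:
 g(x) = C1 + C2*x


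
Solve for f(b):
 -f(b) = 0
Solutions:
 f(b) = 0


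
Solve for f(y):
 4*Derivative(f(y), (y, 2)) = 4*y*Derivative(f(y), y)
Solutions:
 f(y) = C1 + C2*erfi(sqrt(2)*y/2)


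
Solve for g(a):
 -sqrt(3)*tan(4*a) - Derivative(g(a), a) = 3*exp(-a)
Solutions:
 g(a) = C1 - sqrt(3)*log(tan(4*a)^2 + 1)/8 + 3*exp(-a)


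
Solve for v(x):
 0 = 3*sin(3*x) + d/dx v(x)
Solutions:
 v(x) = C1 + cos(3*x)


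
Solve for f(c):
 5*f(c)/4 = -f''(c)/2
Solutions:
 f(c) = C1*sin(sqrt(10)*c/2) + C2*cos(sqrt(10)*c/2)


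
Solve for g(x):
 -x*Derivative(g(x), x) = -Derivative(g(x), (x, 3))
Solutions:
 g(x) = C1 + Integral(C2*airyai(x) + C3*airybi(x), x)


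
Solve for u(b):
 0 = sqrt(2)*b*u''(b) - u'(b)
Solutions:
 u(b) = C1 + C2*b^(sqrt(2)/2 + 1)


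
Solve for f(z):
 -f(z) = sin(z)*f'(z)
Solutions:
 f(z) = C1*sqrt(cos(z) + 1)/sqrt(cos(z) - 1)


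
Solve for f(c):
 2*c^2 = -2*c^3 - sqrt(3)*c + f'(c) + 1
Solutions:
 f(c) = C1 + c^4/2 + 2*c^3/3 + sqrt(3)*c^2/2 - c


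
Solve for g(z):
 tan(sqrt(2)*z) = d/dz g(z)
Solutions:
 g(z) = C1 - sqrt(2)*log(cos(sqrt(2)*z))/2


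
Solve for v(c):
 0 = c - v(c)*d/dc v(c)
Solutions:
 v(c) = -sqrt(C1 + c^2)
 v(c) = sqrt(C1 + c^2)


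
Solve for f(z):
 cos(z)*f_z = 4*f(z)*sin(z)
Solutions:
 f(z) = C1/cos(z)^4


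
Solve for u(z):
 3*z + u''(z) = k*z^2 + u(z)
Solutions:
 u(z) = C1*exp(-z) + C2*exp(z) - k*z^2 - 2*k + 3*z


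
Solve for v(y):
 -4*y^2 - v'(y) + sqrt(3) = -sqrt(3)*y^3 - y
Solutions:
 v(y) = C1 + sqrt(3)*y^4/4 - 4*y^3/3 + y^2/2 + sqrt(3)*y


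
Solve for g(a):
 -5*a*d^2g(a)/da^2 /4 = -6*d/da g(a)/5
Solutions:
 g(a) = C1 + C2*a^(49/25)


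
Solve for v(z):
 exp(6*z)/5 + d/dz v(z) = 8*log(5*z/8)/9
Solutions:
 v(z) = C1 + 8*z*log(z)/9 + 8*z*(-3*log(2) - 1 + log(5))/9 - exp(6*z)/30


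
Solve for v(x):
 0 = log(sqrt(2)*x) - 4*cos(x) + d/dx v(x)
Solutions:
 v(x) = C1 - x*log(x) - x*log(2)/2 + x + 4*sin(x)


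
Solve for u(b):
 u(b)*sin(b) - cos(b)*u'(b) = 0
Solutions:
 u(b) = C1/cos(b)


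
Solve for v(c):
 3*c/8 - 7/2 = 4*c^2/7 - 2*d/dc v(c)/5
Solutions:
 v(c) = C1 + 10*c^3/21 - 15*c^2/32 + 35*c/4


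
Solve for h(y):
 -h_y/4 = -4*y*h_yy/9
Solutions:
 h(y) = C1 + C2*y^(25/16)


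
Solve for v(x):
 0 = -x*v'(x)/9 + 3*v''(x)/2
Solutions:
 v(x) = C1 + C2*erfi(sqrt(3)*x/9)


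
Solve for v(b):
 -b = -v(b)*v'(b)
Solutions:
 v(b) = -sqrt(C1 + b^2)
 v(b) = sqrt(C1 + b^2)


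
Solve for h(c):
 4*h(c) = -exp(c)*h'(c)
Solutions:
 h(c) = C1*exp(4*exp(-c))


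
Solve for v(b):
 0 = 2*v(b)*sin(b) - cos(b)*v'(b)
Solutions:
 v(b) = C1/cos(b)^2


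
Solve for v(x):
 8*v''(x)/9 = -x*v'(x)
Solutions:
 v(x) = C1 + C2*erf(3*x/4)


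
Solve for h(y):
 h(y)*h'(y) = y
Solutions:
 h(y) = -sqrt(C1 + y^2)
 h(y) = sqrt(C1 + y^2)


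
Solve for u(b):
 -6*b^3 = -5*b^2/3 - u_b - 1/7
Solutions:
 u(b) = C1 + 3*b^4/2 - 5*b^3/9 - b/7


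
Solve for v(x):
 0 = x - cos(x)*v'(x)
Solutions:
 v(x) = C1 + Integral(x/cos(x), x)


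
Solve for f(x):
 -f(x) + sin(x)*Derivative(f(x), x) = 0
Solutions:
 f(x) = C1*sqrt(cos(x) - 1)/sqrt(cos(x) + 1)


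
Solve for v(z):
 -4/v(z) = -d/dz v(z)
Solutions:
 v(z) = -sqrt(C1 + 8*z)
 v(z) = sqrt(C1 + 8*z)


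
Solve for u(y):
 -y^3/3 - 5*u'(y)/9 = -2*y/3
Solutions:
 u(y) = C1 - 3*y^4/20 + 3*y^2/5


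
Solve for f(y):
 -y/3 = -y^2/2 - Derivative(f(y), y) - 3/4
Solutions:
 f(y) = C1 - y^3/6 + y^2/6 - 3*y/4


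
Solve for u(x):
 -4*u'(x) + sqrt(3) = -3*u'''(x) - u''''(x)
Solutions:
 u(x) = C1 + C4*exp(x) + sqrt(3)*x/4 + (C2 + C3*x)*exp(-2*x)


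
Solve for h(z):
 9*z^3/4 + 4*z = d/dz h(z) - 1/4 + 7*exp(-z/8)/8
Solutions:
 h(z) = C1 + 9*z^4/16 + 2*z^2 + z/4 + 7*exp(-z/8)


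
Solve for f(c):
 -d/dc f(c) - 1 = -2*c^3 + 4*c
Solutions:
 f(c) = C1 + c^4/2 - 2*c^2 - c


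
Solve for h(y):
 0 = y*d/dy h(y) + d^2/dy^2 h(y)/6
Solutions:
 h(y) = C1 + C2*erf(sqrt(3)*y)


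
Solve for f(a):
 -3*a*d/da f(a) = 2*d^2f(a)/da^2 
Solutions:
 f(a) = C1 + C2*erf(sqrt(3)*a/2)


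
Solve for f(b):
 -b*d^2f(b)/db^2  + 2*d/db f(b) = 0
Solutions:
 f(b) = C1 + C2*b^3


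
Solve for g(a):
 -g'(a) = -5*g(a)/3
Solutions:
 g(a) = C1*exp(5*a/3)


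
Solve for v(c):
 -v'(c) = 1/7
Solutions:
 v(c) = C1 - c/7


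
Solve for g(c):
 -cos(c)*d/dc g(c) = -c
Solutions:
 g(c) = C1 + Integral(c/cos(c), c)


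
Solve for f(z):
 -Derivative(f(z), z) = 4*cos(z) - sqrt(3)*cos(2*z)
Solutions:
 f(z) = C1 - 4*sin(z) + sqrt(3)*sin(2*z)/2


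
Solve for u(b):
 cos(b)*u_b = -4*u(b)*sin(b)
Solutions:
 u(b) = C1*cos(b)^4


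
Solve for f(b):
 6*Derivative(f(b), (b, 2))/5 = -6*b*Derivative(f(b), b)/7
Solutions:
 f(b) = C1 + C2*erf(sqrt(70)*b/14)


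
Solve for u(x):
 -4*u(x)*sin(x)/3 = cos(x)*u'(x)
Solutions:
 u(x) = C1*cos(x)^(4/3)


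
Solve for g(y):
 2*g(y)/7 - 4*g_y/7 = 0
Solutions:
 g(y) = C1*exp(y/2)


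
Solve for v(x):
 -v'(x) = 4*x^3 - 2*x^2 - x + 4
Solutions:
 v(x) = C1 - x^4 + 2*x^3/3 + x^2/2 - 4*x


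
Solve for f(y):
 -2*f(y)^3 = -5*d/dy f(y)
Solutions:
 f(y) = -sqrt(10)*sqrt(-1/(C1 + 2*y))/2
 f(y) = sqrt(10)*sqrt(-1/(C1 + 2*y))/2


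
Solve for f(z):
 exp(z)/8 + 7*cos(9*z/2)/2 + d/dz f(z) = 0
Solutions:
 f(z) = C1 - exp(z)/8 - 7*sin(9*z/2)/9


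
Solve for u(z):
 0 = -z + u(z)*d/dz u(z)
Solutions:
 u(z) = -sqrt(C1 + z^2)
 u(z) = sqrt(C1 + z^2)


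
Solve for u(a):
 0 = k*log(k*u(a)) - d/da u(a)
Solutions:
 li(k*u(a))/k = C1 + a*k


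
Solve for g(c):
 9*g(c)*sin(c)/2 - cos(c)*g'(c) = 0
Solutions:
 g(c) = C1/cos(c)^(9/2)


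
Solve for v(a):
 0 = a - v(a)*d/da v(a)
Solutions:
 v(a) = -sqrt(C1 + a^2)
 v(a) = sqrt(C1 + a^2)


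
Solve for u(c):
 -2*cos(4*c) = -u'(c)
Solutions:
 u(c) = C1 + sin(4*c)/2


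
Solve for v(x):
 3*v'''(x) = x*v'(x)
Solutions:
 v(x) = C1 + Integral(C2*airyai(3^(2/3)*x/3) + C3*airybi(3^(2/3)*x/3), x)


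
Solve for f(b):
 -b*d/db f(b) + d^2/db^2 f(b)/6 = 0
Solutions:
 f(b) = C1 + C2*erfi(sqrt(3)*b)


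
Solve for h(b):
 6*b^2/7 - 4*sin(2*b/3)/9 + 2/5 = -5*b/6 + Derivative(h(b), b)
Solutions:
 h(b) = C1 + 2*b^3/7 + 5*b^2/12 + 2*b/5 + 2*cos(2*b/3)/3


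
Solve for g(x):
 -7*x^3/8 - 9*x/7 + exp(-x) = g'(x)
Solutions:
 g(x) = C1 - 7*x^4/32 - 9*x^2/14 - exp(-x)


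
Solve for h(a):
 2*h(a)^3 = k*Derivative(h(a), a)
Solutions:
 h(a) = -sqrt(2)*sqrt(-k/(C1*k + 2*a))/2
 h(a) = sqrt(2)*sqrt(-k/(C1*k + 2*a))/2


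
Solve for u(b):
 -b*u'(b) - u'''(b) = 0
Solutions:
 u(b) = C1 + Integral(C2*airyai(-b) + C3*airybi(-b), b)


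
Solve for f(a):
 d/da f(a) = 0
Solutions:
 f(a) = C1


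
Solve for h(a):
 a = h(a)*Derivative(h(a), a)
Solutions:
 h(a) = -sqrt(C1 + a^2)
 h(a) = sqrt(C1 + a^2)


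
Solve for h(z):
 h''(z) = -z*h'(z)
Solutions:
 h(z) = C1 + C2*erf(sqrt(2)*z/2)


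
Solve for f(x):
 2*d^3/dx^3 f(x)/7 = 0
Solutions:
 f(x) = C1 + C2*x + C3*x^2


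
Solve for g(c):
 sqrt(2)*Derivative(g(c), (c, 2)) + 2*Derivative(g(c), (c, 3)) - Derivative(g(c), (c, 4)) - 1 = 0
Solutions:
 g(c) = C1 + C2*c + C3*exp(c*(1 - sqrt(1 + sqrt(2)))) + C4*exp(c*(1 + sqrt(1 + sqrt(2)))) + sqrt(2)*c^2/4


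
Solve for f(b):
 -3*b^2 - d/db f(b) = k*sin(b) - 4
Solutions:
 f(b) = C1 - b^3 + 4*b + k*cos(b)


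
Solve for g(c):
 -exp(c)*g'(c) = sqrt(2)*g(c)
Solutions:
 g(c) = C1*exp(sqrt(2)*exp(-c))


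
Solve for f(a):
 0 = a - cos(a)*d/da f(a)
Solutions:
 f(a) = C1 + Integral(a/cos(a), a)


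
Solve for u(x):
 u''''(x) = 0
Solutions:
 u(x) = C1 + C2*x + C3*x^2 + C4*x^3


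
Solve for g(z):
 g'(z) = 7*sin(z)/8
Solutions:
 g(z) = C1 - 7*cos(z)/8


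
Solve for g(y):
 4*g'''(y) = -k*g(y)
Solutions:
 g(y) = C1*exp(2^(1/3)*y*(-k)^(1/3)/2) + C2*exp(2^(1/3)*y*(-k)^(1/3)*(-1 + sqrt(3)*I)/4) + C3*exp(-2^(1/3)*y*(-k)^(1/3)*(1 + sqrt(3)*I)/4)


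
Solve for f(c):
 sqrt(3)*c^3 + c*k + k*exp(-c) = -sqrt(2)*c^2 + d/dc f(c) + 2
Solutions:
 f(c) = C1 + sqrt(3)*c^4/4 + sqrt(2)*c^3/3 + c^2*k/2 - 2*c - k*exp(-c)


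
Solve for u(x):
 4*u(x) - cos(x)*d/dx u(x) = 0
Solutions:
 u(x) = C1*(sin(x)^2 + 2*sin(x) + 1)/(sin(x)^2 - 2*sin(x) + 1)


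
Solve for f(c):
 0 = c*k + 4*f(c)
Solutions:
 f(c) = -c*k/4


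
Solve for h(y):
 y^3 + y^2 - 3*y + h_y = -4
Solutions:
 h(y) = C1 - y^4/4 - y^3/3 + 3*y^2/2 - 4*y


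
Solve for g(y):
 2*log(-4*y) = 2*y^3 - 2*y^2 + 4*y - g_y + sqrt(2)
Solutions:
 g(y) = C1 + y^4/2 - 2*y^3/3 + 2*y^2 - 2*y*log(-y) + y*(-4*log(2) + sqrt(2) + 2)


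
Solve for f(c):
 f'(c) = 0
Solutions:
 f(c) = C1


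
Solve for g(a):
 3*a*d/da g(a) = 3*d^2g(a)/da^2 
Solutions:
 g(a) = C1 + C2*erfi(sqrt(2)*a/2)


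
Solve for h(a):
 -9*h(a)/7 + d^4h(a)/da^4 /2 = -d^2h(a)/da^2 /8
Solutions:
 h(a) = C1*exp(-sqrt(14)*a*sqrt(-7 + sqrt(8113))/28) + C2*exp(sqrt(14)*a*sqrt(-7 + sqrt(8113))/28) + C3*sin(sqrt(14)*a*sqrt(7 + sqrt(8113))/28) + C4*cos(sqrt(14)*a*sqrt(7 + sqrt(8113))/28)


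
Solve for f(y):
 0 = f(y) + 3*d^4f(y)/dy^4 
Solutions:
 f(y) = (C1*sin(sqrt(2)*3^(3/4)*y/6) + C2*cos(sqrt(2)*3^(3/4)*y/6))*exp(-sqrt(2)*3^(3/4)*y/6) + (C3*sin(sqrt(2)*3^(3/4)*y/6) + C4*cos(sqrt(2)*3^(3/4)*y/6))*exp(sqrt(2)*3^(3/4)*y/6)


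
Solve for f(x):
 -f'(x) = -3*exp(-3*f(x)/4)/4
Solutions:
 f(x) = 4*log(C1 + 9*x/16)/3
 f(x) = 4*log(2^(2/3)*(-3^(1/3) - 3^(5/6)*I)*(C1 + 3*x)^(1/3)/8)
 f(x) = 4*log(2^(2/3)*(-3^(1/3) + 3^(5/6)*I)*(C1 + 3*x)^(1/3)/8)


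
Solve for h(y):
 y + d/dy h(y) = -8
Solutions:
 h(y) = C1 - y^2/2 - 8*y


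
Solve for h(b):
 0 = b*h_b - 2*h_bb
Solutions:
 h(b) = C1 + C2*erfi(b/2)


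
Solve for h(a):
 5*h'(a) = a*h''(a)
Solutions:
 h(a) = C1 + C2*a^6


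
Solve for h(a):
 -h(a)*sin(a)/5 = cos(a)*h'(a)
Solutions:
 h(a) = C1*cos(a)^(1/5)


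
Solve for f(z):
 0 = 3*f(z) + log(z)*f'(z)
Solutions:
 f(z) = C1*exp(-3*li(z))


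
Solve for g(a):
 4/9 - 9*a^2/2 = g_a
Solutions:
 g(a) = C1 - 3*a^3/2 + 4*a/9


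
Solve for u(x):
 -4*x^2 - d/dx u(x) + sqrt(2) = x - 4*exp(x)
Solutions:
 u(x) = C1 - 4*x^3/3 - x^2/2 + sqrt(2)*x + 4*exp(x)


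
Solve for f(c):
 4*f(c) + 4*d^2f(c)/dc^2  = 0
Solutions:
 f(c) = C1*sin(c) + C2*cos(c)


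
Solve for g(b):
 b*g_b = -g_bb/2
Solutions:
 g(b) = C1 + C2*erf(b)


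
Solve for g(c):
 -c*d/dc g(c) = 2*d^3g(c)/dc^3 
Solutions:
 g(c) = C1 + Integral(C2*airyai(-2^(2/3)*c/2) + C3*airybi(-2^(2/3)*c/2), c)


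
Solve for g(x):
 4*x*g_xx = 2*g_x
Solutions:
 g(x) = C1 + C2*x^(3/2)


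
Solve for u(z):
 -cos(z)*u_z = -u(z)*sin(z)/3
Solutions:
 u(z) = C1/cos(z)^(1/3)


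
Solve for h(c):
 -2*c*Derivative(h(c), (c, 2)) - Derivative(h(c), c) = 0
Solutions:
 h(c) = C1 + C2*sqrt(c)


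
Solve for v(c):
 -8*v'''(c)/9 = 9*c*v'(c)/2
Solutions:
 v(c) = C1 + Integral(C2*airyai(-3*2^(2/3)*3^(1/3)*c/4) + C3*airybi(-3*2^(2/3)*3^(1/3)*c/4), c)


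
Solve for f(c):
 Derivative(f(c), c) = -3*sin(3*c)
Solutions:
 f(c) = C1 + cos(3*c)


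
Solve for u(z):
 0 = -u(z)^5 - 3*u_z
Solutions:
 u(z) = -3^(1/4)*(1/(C1 + 4*z))^(1/4)
 u(z) = 3^(1/4)*(1/(C1 + 4*z))^(1/4)
 u(z) = -3^(1/4)*I*(1/(C1 + 4*z))^(1/4)
 u(z) = 3^(1/4)*I*(1/(C1 + 4*z))^(1/4)


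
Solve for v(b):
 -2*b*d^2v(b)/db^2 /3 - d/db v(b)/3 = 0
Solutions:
 v(b) = C1 + C2*sqrt(b)


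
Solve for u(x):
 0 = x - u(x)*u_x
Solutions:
 u(x) = -sqrt(C1 + x^2)
 u(x) = sqrt(C1 + x^2)


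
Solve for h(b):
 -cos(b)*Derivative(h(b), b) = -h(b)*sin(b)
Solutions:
 h(b) = C1/cos(b)


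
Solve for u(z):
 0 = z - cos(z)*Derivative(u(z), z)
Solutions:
 u(z) = C1 + Integral(z/cos(z), z)


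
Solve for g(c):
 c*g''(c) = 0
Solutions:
 g(c) = C1 + C2*c


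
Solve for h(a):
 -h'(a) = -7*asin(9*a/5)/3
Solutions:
 h(a) = C1 + 7*a*asin(9*a/5)/3 + 7*sqrt(25 - 81*a^2)/27


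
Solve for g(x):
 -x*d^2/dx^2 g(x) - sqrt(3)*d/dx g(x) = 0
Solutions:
 g(x) = C1 + C2*x^(1 - sqrt(3))


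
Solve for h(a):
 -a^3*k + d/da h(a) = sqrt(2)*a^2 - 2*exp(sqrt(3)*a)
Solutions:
 h(a) = C1 + a^4*k/4 + sqrt(2)*a^3/3 - 2*sqrt(3)*exp(sqrt(3)*a)/3


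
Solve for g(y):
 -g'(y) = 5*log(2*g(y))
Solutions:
 Integral(1/(log(_y) + log(2)), (_y, g(y)))/5 = C1 - y


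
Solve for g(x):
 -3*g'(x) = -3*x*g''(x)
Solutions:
 g(x) = C1 + C2*x^2


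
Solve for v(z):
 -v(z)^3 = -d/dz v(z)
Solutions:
 v(z) = -sqrt(2)*sqrt(-1/(C1 + z))/2
 v(z) = sqrt(2)*sqrt(-1/(C1 + z))/2


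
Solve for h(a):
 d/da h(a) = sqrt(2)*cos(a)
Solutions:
 h(a) = C1 + sqrt(2)*sin(a)


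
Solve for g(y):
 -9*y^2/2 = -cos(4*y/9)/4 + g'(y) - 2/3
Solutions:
 g(y) = C1 - 3*y^3/2 + 2*y/3 + 9*sin(4*y/9)/16


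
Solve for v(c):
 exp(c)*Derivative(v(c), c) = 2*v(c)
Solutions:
 v(c) = C1*exp(-2*exp(-c))


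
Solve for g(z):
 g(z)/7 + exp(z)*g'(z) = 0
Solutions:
 g(z) = C1*exp(exp(-z)/7)


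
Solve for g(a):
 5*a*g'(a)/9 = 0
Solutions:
 g(a) = C1


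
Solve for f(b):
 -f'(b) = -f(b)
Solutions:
 f(b) = C1*exp(b)


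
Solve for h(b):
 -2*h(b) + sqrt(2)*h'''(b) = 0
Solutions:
 h(b) = C3*exp(2^(1/6)*b) + (C1*sin(2^(1/6)*sqrt(3)*b/2) + C2*cos(2^(1/6)*sqrt(3)*b/2))*exp(-2^(1/6)*b/2)


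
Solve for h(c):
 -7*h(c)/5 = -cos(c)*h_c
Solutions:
 h(c) = C1*(sin(c) + 1)^(7/10)/(sin(c) - 1)^(7/10)


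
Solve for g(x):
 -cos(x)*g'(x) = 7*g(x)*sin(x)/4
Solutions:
 g(x) = C1*cos(x)^(7/4)


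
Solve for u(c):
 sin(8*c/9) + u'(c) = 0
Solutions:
 u(c) = C1 + 9*cos(8*c/9)/8


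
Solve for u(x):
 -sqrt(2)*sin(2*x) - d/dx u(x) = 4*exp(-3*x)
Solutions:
 u(x) = C1 + sqrt(2)*cos(2*x)/2 + 4*exp(-3*x)/3


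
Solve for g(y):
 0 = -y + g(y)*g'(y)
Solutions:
 g(y) = -sqrt(C1 + y^2)
 g(y) = sqrt(C1 + y^2)


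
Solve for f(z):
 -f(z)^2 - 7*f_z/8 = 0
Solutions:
 f(z) = 7/(C1 + 8*z)


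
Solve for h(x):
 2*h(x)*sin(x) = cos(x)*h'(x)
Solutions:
 h(x) = C1/cos(x)^2


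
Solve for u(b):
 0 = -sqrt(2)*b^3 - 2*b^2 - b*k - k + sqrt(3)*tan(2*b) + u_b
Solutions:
 u(b) = C1 + sqrt(2)*b^4/4 + 2*b^3/3 + b^2*k/2 + b*k + sqrt(3)*log(cos(2*b))/2


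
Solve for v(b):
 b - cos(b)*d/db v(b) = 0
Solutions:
 v(b) = C1 + Integral(b/cos(b), b)


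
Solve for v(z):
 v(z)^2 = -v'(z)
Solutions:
 v(z) = 1/(C1 + z)


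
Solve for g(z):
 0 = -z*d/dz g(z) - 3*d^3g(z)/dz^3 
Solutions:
 g(z) = C1 + Integral(C2*airyai(-3^(2/3)*z/3) + C3*airybi(-3^(2/3)*z/3), z)


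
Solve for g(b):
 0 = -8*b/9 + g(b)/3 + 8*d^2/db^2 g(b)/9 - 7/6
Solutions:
 g(b) = C1*sin(sqrt(6)*b/4) + C2*cos(sqrt(6)*b/4) + 8*b/3 + 7/2


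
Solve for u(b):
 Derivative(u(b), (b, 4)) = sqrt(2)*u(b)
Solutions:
 u(b) = C1*exp(-2^(1/8)*b) + C2*exp(2^(1/8)*b) + C3*sin(2^(1/8)*b) + C4*cos(2^(1/8)*b)


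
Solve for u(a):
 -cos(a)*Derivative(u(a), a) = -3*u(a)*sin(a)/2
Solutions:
 u(a) = C1/cos(a)^(3/2)


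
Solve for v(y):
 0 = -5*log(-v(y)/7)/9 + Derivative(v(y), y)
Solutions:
 -9*Integral(1/(log(-_y) - log(7)), (_y, v(y)))/5 = C1 - y


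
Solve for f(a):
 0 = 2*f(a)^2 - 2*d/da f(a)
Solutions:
 f(a) = -1/(C1 + a)


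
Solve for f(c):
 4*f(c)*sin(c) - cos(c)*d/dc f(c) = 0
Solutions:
 f(c) = C1/cos(c)^4


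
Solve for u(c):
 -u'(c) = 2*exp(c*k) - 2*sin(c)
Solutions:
 u(c) = C1 - 2*cos(c) - 2*exp(c*k)/k


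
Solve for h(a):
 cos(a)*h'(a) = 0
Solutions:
 h(a) = C1


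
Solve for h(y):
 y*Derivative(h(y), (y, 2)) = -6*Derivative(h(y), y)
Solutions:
 h(y) = C1 + C2/y^5


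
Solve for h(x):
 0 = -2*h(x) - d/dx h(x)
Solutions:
 h(x) = C1*exp(-2*x)


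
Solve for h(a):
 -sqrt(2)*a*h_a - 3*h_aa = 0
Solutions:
 h(a) = C1 + C2*erf(2^(3/4)*sqrt(3)*a/6)


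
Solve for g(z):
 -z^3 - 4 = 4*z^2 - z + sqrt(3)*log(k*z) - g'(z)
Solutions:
 g(z) = C1 + z^4/4 + 4*z^3/3 - z^2/2 + sqrt(3)*z*log(k*z) + z*(4 - sqrt(3))


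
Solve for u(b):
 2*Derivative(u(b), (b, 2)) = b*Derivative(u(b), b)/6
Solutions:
 u(b) = C1 + C2*erfi(sqrt(6)*b/12)


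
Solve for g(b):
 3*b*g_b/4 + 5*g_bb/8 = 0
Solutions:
 g(b) = C1 + C2*erf(sqrt(15)*b/5)


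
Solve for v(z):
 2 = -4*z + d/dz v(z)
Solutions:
 v(z) = C1 + 2*z^2 + 2*z


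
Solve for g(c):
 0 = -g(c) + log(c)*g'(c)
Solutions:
 g(c) = C1*exp(li(c))


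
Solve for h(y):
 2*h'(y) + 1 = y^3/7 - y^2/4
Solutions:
 h(y) = C1 + y^4/56 - y^3/24 - y/2


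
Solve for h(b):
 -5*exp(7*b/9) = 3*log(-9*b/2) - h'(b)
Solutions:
 h(b) = C1 + 3*b*log(-b) + 3*b*(-1 - log(2) + 2*log(3)) + 45*exp(7*b/9)/7


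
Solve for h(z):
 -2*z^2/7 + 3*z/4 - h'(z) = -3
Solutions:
 h(z) = C1 - 2*z^3/21 + 3*z^2/8 + 3*z


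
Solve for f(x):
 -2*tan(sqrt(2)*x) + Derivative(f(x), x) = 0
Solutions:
 f(x) = C1 - sqrt(2)*log(cos(sqrt(2)*x))


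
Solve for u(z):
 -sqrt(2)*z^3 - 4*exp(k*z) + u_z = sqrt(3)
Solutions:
 u(z) = C1 + sqrt(2)*z^4/4 + sqrt(3)*z + 4*exp(k*z)/k


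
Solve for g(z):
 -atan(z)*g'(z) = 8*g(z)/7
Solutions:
 g(z) = C1*exp(-8*Integral(1/atan(z), z)/7)


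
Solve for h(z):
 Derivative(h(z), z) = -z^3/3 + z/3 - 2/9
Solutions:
 h(z) = C1 - z^4/12 + z^2/6 - 2*z/9


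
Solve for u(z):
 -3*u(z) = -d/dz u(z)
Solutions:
 u(z) = C1*exp(3*z)


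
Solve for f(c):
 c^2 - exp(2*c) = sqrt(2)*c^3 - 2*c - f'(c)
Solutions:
 f(c) = C1 + sqrt(2)*c^4/4 - c^3/3 - c^2 + exp(2*c)/2


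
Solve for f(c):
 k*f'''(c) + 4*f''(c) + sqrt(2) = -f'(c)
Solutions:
 f(c) = C1 + C2*exp(c*(sqrt(4 - k) - 2)/k) + C3*exp(-c*(sqrt(4 - k) + 2)/k) - sqrt(2)*c


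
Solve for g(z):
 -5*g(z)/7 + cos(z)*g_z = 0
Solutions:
 g(z) = C1*(sin(z) + 1)^(5/14)/(sin(z) - 1)^(5/14)


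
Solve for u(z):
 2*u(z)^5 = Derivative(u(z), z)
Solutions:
 u(z) = -(-1/(C1 + 8*z))^(1/4)
 u(z) = (-1/(C1 + 8*z))^(1/4)
 u(z) = -I*(-1/(C1 + 8*z))^(1/4)
 u(z) = I*(-1/(C1 + 8*z))^(1/4)


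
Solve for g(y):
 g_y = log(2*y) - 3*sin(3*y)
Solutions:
 g(y) = C1 + y*log(y) - y + y*log(2) + cos(3*y)


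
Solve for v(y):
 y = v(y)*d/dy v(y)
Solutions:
 v(y) = -sqrt(C1 + y^2)
 v(y) = sqrt(C1 + y^2)


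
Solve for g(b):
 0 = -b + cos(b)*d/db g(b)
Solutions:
 g(b) = C1 + Integral(b/cos(b), b)


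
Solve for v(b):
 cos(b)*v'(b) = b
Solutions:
 v(b) = C1 + Integral(b/cos(b), b)


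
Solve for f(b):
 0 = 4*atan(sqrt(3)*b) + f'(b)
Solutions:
 f(b) = C1 - 4*b*atan(sqrt(3)*b) + 2*sqrt(3)*log(3*b^2 + 1)/3


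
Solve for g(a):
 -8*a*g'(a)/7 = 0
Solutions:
 g(a) = C1


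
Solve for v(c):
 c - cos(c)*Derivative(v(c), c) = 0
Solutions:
 v(c) = C1 + Integral(c/cos(c), c)


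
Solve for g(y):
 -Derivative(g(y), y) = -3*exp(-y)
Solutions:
 g(y) = C1 - 3*exp(-y)


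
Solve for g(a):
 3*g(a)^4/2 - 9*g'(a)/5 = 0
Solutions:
 g(a) = 2^(1/3)*(-1/(C1 + 5*a))^(1/3)
 g(a) = 2^(1/3)*(-1/(C1 + 5*a))^(1/3)*(-1 - sqrt(3)*I)/2
 g(a) = 2^(1/3)*(-1/(C1 + 5*a))^(1/3)*(-1 + sqrt(3)*I)/2


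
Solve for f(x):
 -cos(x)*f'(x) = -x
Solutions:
 f(x) = C1 + Integral(x/cos(x), x)


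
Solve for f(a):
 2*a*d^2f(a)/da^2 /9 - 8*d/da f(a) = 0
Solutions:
 f(a) = C1 + C2*a^37


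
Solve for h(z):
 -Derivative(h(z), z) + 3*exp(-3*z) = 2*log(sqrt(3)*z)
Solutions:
 h(z) = C1 - 2*z*log(z) + z*(2 - log(3)) - exp(-3*z)


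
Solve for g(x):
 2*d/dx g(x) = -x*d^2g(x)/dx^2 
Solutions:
 g(x) = C1 + C2/x


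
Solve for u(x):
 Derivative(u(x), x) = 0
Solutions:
 u(x) = C1


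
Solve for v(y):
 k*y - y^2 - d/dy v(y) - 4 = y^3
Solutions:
 v(y) = C1 + k*y^2/2 - y^4/4 - y^3/3 - 4*y


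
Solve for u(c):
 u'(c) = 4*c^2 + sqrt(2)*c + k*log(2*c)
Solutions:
 u(c) = C1 + 4*c^3/3 + sqrt(2)*c^2/2 + c*k*log(c) - c*k + c*k*log(2)


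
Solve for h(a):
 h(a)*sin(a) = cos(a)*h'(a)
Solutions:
 h(a) = C1/cos(a)


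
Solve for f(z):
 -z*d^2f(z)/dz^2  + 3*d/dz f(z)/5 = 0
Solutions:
 f(z) = C1 + C2*z^(8/5)


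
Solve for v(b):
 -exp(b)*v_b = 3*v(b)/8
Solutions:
 v(b) = C1*exp(3*exp(-b)/8)


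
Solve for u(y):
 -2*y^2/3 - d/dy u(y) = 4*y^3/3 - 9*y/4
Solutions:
 u(y) = C1 - y^4/3 - 2*y^3/9 + 9*y^2/8


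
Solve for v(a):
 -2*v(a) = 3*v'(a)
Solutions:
 v(a) = C1*exp(-2*a/3)


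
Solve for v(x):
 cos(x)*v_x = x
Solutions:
 v(x) = C1 + Integral(x/cos(x), x)


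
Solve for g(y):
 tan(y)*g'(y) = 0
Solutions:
 g(y) = C1


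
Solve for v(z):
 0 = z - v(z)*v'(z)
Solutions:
 v(z) = -sqrt(C1 + z^2)
 v(z) = sqrt(C1 + z^2)


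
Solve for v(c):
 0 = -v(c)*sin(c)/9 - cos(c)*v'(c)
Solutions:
 v(c) = C1*cos(c)^(1/9)


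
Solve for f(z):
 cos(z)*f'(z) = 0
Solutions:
 f(z) = C1


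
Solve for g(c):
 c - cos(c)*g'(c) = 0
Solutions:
 g(c) = C1 + Integral(c/cos(c), c)


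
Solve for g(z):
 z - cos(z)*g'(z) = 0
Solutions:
 g(z) = C1 + Integral(z/cos(z), z)


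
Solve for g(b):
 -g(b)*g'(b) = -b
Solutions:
 g(b) = -sqrt(C1 + b^2)
 g(b) = sqrt(C1 + b^2)


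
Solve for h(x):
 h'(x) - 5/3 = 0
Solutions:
 h(x) = C1 + 5*x/3


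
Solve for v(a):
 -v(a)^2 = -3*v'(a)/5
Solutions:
 v(a) = -3/(C1 + 5*a)


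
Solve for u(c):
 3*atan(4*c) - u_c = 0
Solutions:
 u(c) = C1 + 3*c*atan(4*c) - 3*log(16*c^2 + 1)/8


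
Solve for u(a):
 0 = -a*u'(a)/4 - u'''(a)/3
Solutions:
 u(a) = C1 + Integral(C2*airyai(-6^(1/3)*a/2) + C3*airybi(-6^(1/3)*a/2), a)


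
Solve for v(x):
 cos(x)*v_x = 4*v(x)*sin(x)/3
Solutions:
 v(x) = C1/cos(x)^(4/3)


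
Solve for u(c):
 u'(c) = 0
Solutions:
 u(c) = C1


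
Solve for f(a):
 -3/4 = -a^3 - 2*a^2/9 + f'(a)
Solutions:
 f(a) = C1 + a^4/4 + 2*a^3/27 - 3*a/4


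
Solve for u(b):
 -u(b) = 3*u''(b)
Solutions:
 u(b) = C1*sin(sqrt(3)*b/3) + C2*cos(sqrt(3)*b/3)


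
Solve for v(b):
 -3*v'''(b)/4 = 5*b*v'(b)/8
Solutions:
 v(b) = C1 + Integral(C2*airyai(-5^(1/3)*6^(2/3)*b/6) + C3*airybi(-5^(1/3)*6^(2/3)*b/6), b)


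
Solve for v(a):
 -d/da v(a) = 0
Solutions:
 v(a) = C1


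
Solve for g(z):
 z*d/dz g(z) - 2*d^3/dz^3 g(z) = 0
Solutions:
 g(z) = C1 + Integral(C2*airyai(2^(2/3)*z/2) + C3*airybi(2^(2/3)*z/2), z)


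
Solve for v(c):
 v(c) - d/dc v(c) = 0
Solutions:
 v(c) = C1*exp(c)


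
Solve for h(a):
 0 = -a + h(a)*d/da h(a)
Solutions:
 h(a) = -sqrt(C1 + a^2)
 h(a) = sqrt(C1 + a^2)


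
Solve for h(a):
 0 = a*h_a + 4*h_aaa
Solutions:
 h(a) = C1 + Integral(C2*airyai(-2^(1/3)*a/2) + C3*airybi(-2^(1/3)*a/2), a)


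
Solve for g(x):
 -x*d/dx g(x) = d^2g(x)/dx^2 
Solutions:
 g(x) = C1 + C2*erf(sqrt(2)*x/2)


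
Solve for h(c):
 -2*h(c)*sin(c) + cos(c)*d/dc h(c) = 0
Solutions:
 h(c) = C1/cos(c)^2


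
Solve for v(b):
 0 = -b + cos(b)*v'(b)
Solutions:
 v(b) = C1 + Integral(b/cos(b), b)


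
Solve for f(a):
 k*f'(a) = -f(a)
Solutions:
 f(a) = C1*exp(-a/k)


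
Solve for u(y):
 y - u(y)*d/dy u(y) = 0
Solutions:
 u(y) = -sqrt(C1 + y^2)
 u(y) = sqrt(C1 + y^2)


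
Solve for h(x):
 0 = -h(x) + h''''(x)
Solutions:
 h(x) = C1*exp(-x) + C2*exp(x) + C3*sin(x) + C4*cos(x)


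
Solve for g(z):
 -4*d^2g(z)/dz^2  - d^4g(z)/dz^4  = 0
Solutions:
 g(z) = C1 + C2*z + C3*sin(2*z) + C4*cos(2*z)


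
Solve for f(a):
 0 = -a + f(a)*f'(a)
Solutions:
 f(a) = -sqrt(C1 + a^2)
 f(a) = sqrt(C1 + a^2)


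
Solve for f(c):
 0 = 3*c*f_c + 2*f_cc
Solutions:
 f(c) = C1 + C2*erf(sqrt(3)*c/2)


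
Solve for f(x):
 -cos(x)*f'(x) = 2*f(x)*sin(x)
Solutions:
 f(x) = C1*cos(x)^2


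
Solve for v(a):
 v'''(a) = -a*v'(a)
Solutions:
 v(a) = C1 + Integral(C2*airyai(-a) + C3*airybi(-a), a)


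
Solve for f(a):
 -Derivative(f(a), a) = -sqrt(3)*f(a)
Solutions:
 f(a) = C1*exp(sqrt(3)*a)


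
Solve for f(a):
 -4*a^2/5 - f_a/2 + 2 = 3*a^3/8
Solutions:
 f(a) = C1 - 3*a^4/16 - 8*a^3/15 + 4*a


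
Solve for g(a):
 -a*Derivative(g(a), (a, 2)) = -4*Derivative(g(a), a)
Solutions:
 g(a) = C1 + C2*a^5


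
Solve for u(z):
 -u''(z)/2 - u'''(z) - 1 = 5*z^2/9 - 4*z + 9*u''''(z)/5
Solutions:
 u(z) = C1 + C2*z - 5*z^4/54 + 56*z^3/27 - 85*z^2/9 + (C3*sin(sqrt(65)*z/18) + C4*cos(sqrt(65)*z/18))*exp(-5*z/18)


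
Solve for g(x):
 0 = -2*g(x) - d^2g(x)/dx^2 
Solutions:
 g(x) = C1*sin(sqrt(2)*x) + C2*cos(sqrt(2)*x)


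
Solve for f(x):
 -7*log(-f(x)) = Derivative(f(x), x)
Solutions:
 -li(-f(x)) = C1 - 7*x


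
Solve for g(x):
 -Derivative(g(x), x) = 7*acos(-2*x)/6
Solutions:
 g(x) = C1 - 7*x*acos(-2*x)/6 - 7*sqrt(1 - 4*x^2)/12


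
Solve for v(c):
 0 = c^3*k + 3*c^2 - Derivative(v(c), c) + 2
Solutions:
 v(c) = C1 + c^4*k/4 + c^3 + 2*c


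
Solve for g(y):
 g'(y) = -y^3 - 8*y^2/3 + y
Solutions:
 g(y) = C1 - y^4/4 - 8*y^3/9 + y^2/2


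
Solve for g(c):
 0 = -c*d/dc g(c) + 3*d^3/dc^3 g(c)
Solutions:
 g(c) = C1 + Integral(C2*airyai(3^(2/3)*c/3) + C3*airybi(3^(2/3)*c/3), c)


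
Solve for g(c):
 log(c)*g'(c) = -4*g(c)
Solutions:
 g(c) = C1*exp(-4*li(c))


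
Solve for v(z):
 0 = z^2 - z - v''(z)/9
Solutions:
 v(z) = C1 + C2*z + 3*z^4/4 - 3*z^3/2


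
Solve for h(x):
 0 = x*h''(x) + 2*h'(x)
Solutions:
 h(x) = C1 + C2/x


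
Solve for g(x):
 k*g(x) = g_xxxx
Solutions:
 g(x) = C1*exp(-k^(1/4)*x) + C2*exp(k^(1/4)*x) + C3*exp(-I*k^(1/4)*x) + C4*exp(I*k^(1/4)*x)


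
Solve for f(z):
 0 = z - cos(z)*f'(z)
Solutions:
 f(z) = C1 + Integral(z/cos(z), z)


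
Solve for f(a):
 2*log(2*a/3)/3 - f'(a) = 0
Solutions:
 f(a) = C1 + 2*a*log(a)/3 - 2*a*log(3)/3 - 2*a/3 + 2*a*log(2)/3


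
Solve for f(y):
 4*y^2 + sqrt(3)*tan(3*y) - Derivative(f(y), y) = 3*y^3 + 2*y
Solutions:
 f(y) = C1 - 3*y^4/4 + 4*y^3/3 - y^2 - sqrt(3)*log(cos(3*y))/3


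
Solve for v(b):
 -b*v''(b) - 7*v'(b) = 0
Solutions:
 v(b) = C1 + C2/b^6


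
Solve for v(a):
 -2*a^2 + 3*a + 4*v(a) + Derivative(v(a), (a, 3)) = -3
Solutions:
 v(a) = C3*exp(-2^(2/3)*a) + a^2/2 - 3*a/4 + (C1*sin(2^(2/3)*sqrt(3)*a/2) + C2*cos(2^(2/3)*sqrt(3)*a/2))*exp(2^(2/3)*a/2) - 3/4


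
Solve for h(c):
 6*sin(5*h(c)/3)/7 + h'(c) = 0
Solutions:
 6*c/7 + 3*log(cos(5*h(c)/3) - 1)/10 - 3*log(cos(5*h(c)/3) + 1)/10 = C1


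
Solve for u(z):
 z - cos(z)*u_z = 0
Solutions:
 u(z) = C1 + Integral(z/cos(z), z)


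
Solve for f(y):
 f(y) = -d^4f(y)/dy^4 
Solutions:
 f(y) = (C1*sin(sqrt(2)*y/2) + C2*cos(sqrt(2)*y/2))*exp(-sqrt(2)*y/2) + (C3*sin(sqrt(2)*y/2) + C4*cos(sqrt(2)*y/2))*exp(sqrt(2)*y/2)


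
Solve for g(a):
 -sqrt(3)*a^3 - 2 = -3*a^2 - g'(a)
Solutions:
 g(a) = C1 + sqrt(3)*a^4/4 - a^3 + 2*a


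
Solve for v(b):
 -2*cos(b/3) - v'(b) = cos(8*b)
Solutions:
 v(b) = C1 - 6*sin(b/3) - sin(8*b)/8


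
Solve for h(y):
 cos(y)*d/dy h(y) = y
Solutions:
 h(y) = C1 + Integral(y/cos(y), y)


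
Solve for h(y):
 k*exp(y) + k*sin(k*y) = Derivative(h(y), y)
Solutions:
 h(y) = C1 + k*exp(y) - cos(k*y)


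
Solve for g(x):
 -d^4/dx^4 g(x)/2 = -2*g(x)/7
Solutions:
 g(x) = C1*exp(-sqrt(2)*7^(3/4)*x/7) + C2*exp(sqrt(2)*7^(3/4)*x/7) + C3*sin(sqrt(2)*7^(3/4)*x/7) + C4*cos(sqrt(2)*7^(3/4)*x/7)


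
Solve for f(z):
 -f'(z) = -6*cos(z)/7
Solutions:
 f(z) = C1 + 6*sin(z)/7


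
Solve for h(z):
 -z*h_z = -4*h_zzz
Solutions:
 h(z) = C1 + Integral(C2*airyai(2^(1/3)*z/2) + C3*airybi(2^(1/3)*z/2), z)


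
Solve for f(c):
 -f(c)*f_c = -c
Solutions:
 f(c) = -sqrt(C1 + c^2)
 f(c) = sqrt(C1 + c^2)


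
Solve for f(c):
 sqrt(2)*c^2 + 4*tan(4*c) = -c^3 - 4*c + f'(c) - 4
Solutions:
 f(c) = C1 + c^4/4 + sqrt(2)*c^3/3 + 2*c^2 + 4*c - log(cos(4*c))


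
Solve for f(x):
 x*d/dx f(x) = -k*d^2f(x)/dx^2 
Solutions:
 f(x) = C1 + C2*sqrt(k)*erf(sqrt(2)*x*sqrt(1/k)/2)


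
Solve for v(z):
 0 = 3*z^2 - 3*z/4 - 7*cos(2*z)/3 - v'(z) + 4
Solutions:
 v(z) = C1 + z^3 - 3*z^2/8 + 4*z - 7*sin(2*z)/6


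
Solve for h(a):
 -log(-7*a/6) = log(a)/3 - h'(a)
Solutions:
 h(a) = C1 + 4*a*log(a)/3 + a*(-log(6) - 4/3 + log(7) + I*pi)


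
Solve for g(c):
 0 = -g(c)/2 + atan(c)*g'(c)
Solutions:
 g(c) = C1*exp(Integral(1/atan(c), c)/2)


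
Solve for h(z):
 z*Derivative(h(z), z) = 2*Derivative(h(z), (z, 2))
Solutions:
 h(z) = C1 + C2*erfi(z/2)


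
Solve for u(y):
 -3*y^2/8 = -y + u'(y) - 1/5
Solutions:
 u(y) = C1 - y^3/8 + y^2/2 + y/5


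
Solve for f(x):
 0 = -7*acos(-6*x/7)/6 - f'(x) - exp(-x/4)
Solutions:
 f(x) = C1 - 7*x*acos(-6*x/7)/6 - 7*sqrt(49 - 36*x^2)/36 + 4*exp(-x/4)


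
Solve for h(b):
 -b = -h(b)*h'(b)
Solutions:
 h(b) = -sqrt(C1 + b^2)
 h(b) = sqrt(C1 + b^2)


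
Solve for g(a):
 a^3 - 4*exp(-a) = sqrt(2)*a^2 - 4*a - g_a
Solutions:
 g(a) = C1 - a^4/4 + sqrt(2)*a^3/3 - 2*a^2 - 4*exp(-a)


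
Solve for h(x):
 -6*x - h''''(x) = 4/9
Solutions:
 h(x) = C1 + C2*x + C3*x^2 + C4*x^3 - x^5/20 - x^4/54


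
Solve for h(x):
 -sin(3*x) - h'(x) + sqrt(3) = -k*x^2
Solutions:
 h(x) = C1 + k*x^3/3 + sqrt(3)*x + cos(3*x)/3


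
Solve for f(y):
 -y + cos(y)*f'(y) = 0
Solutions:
 f(y) = C1 + Integral(y/cos(y), y)


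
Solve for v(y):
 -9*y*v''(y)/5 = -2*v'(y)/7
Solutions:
 v(y) = C1 + C2*y^(73/63)


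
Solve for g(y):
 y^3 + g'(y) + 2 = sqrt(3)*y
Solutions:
 g(y) = C1 - y^4/4 + sqrt(3)*y^2/2 - 2*y


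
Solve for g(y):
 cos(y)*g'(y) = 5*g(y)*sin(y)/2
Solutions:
 g(y) = C1/cos(y)^(5/2)


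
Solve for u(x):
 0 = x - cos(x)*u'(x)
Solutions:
 u(x) = C1 + Integral(x/cos(x), x)


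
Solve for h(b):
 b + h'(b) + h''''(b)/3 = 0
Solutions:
 h(b) = C1 + C4*exp(-3^(1/3)*b) - b^2/2 + (C2*sin(3^(5/6)*b/2) + C3*cos(3^(5/6)*b/2))*exp(3^(1/3)*b/2)


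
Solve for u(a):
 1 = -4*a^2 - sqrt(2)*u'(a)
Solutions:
 u(a) = C1 - 2*sqrt(2)*a^3/3 - sqrt(2)*a/2


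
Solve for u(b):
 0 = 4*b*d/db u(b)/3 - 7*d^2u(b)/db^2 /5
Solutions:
 u(b) = C1 + C2*erfi(sqrt(210)*b/21)


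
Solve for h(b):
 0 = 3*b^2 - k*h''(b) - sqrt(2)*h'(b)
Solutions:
 h(b) = C1 + C2*exp(-sqrt(2)*b/k) + sqrt(2)*b^3/2 - 3*b^2*k/2 + 3*sqrt(2)*b*k^2/2


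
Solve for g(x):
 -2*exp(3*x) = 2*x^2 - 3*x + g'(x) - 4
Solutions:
 g(x) = C1 - 2*x^3/3 + 3*x^2/2 + 4*x - 2*exp(3*x)/3


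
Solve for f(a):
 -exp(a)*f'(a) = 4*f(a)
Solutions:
 f(a) = C1*exp(4*exp(-a))


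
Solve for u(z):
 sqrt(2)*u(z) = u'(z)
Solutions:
 u(z) = C1*exp(sqrt(2)*z)
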